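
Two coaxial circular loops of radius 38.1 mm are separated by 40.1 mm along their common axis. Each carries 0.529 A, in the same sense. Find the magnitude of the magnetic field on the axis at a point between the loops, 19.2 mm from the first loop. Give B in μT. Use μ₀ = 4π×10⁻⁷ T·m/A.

Each loop contributes B = μ₀IR²/[2(R²+z²)^(3/2)] on the axis, with z measured from that loop.
Loop 1 (z = 0.0192 m): B₁ = 6.21×10⁻⁶ T. Loop 2 (z = 0.0209 m): B₂ = 5.88×10⁻⁶ T.
The fields add: B = B₁ + B₂ = 1.21×10⁻⁵ T.

B ≈ 12.1 μT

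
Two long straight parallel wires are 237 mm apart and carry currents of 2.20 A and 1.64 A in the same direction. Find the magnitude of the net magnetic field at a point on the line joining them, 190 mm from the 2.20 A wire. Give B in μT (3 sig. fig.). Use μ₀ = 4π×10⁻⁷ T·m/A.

Each long wire gives B = μ₀I/(2πd). Distances are d₁ = 0.19 m and d₂ = 0.047 m.
B₁ = 2.32×10⁻⁶ T, B₂ = 6.98×10⁻⁶ T.
Between parallel currents the two contributions point in opposite directions, so they subtract. B = |B₁ − B₂| = |2.32×10⁻⁶ − 6.98×10⁻⁶| = 4.66×10⁻⁶ T.

B ≈ 4.66 μT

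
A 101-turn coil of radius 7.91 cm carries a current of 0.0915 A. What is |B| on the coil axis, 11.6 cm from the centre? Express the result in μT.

For an N-turn flat coil, B = Nμ₀IR²/[2(R²+z²)^(3/2)] with R = 0.0791 m, z = 0.116 m.
B = 101 × 1.30×10⁻⁷ T = 1.31×10⁻⁵ T.

B ≈ 13.1 μT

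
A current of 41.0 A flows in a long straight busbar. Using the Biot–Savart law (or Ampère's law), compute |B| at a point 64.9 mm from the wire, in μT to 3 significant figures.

B ≈ 126 μT

For an infinitely long straight wire, B = μ₀I/(2πd).
B = (4π×10⁻⁷ × 41.0) / (2π × 0.0649) = 1.26×10⁻⁴ T.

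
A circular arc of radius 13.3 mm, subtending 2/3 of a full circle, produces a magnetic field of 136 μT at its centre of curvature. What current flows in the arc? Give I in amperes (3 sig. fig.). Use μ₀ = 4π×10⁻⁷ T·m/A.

I ≈ 4.32 A

For a circular arc, B = μ₀Iφ/(4πR) with φ in radians; here φ = 4.189 rad.
So I = 4πRB/(μ₀φ) = 4π × 0.0133 × 1.36×10⁻⁴ / (4π×10⁻⁷ × 4.189) = 4.32 A.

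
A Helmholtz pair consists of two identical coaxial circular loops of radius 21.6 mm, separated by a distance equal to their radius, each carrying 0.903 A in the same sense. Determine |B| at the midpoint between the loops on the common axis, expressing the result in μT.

B ≈ 37.6 μT

Each loop contributes B = μ₀IR²/[2(R²+z²)^(3/2)] on the axis, with z measured from that loop.
Loop 1 (z = 0.0108 m): B₁ = 1.88×10⁻⁵ T. Loop 2 (z = 0.0108 m): B₂ = 1.88×10⁻⁵ T.
The fields add: B = B₁ + B₂ = 3.76×10⁻⁵ T.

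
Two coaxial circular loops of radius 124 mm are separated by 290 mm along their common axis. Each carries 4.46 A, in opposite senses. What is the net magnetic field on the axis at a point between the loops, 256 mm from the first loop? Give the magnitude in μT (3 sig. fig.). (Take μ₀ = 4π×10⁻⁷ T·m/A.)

Each loop contributes B = μ₀IR²/[2(R²+z²)^(3/2)] on the axis, with z measured from that loop.
Loop 1 (z = 0.256 m): B₁ = 1.87×10⁻⁶ T. Loop 2 (z = 0.034 m): B₂ = 2.03×10⁻⁵ T.
The fields oppose: B = |B₁ − B₂| = 1.84×10⁻⁵ T.

B ≈ 18.4 μT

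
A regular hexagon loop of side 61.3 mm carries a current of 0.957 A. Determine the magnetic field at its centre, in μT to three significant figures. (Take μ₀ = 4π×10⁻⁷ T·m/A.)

B ≈ 10.8 μT

Each side is a finite straight segment at perpendicular distance d = a/(2 tan(π/6)) = 0.05309 m from the centre, with end-angles ±π/6.
One side contributes B₁ = (μ₀I/4πd)·2 sin(π/6) = 1.80×10⁻⁶ T.
All 6 sides add in the same direction: B = 6 × 1.80×10⁻⁶ = 1.08×10⁻⁵ T.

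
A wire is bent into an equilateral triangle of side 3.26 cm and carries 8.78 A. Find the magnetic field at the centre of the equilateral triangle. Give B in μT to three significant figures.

Each side is a finite straight segment at perpendicular distance d = a/(2 tan(π/3)) = 0.009411 m from the centre, with end-angles ±π/3.
One side contributes B₁ = (μ₀I/4πd)·2 sin(π/3) = 1.62×10⁻⁴ T.
All 3 sides add in the same direction: B = 3 × 1.62×10⁻⁴ = 4.85×10⁻⁴ T.

B ≈ 485 μT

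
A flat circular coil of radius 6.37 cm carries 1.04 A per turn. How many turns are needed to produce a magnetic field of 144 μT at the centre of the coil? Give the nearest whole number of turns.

For an N-turn coil, B = Nμ₀I/(2R). A single turn gives B₁ = 1.03×10⁻⁵ T with R = 0.0637 m.
N = B/B₁ = 1.44×10⁻⁴ / 1.03×10⁻⁵ = 14.04.

N = 14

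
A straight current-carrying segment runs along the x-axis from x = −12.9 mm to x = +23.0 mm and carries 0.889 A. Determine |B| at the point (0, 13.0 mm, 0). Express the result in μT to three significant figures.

For a finite straight segment, B = (μ₀I/4πd)(sinθ₁ + sinθ₂), where θ₁, θ₂ are the angles from the perpendicular to each end.
The perpendicular distance is d = 0.013 m; the end-offsets along the wire are a = 0.0129 m and b = 0.023 m.
sinθ₁ = 0.0129/√(0.0129²+0.013²) = 0.7044; sinθ₂ = 0.023/√(0.023²+0.013²) = 0.8706.
B = (4π×10⁻⁷ × 0.889) / (4π × 0.013) × (0.7044 + 0.8706) = 1.08×10⁻⁵ T.

B ≈ 10.8 μT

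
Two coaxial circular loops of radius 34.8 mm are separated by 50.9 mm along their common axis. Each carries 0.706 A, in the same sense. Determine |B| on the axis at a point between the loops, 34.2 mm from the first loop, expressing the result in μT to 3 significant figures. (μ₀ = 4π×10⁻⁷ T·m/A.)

B ≈ 14.0 μT

Each loop contributes B = μ₀IR²/[2(R²+z²)^(3/2)] on the axis, with z measured from that loop.
Loop 1 (z = 0.0342 m): B₁ = 4.62×10⁻⁶ T. Loop 2 (z = 0.0167 m): B₂ = 9.34×10⁻⁶ T.
The fields add: B = B₁ + B₂ = 1.40×10⁻⁵ T.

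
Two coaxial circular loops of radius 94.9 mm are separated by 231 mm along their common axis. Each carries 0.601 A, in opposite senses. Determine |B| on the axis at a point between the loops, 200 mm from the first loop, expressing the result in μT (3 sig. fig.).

Each loop contributes B = μ₀IR²/[2(R²+z²)^(3/2)] on the axis, with z measured from that loop.
Loop 1 (z = 0.2 m): B₁ = 3.13×10⁻⁷ T. Loop 2 (z = 0.031 m): B₂ = 3.42×10⁻⁶ T.
The fields oppose: B = |B₁ − B₂| = 3.10×10⁻⁶ T.

B ≈ 3.10 μT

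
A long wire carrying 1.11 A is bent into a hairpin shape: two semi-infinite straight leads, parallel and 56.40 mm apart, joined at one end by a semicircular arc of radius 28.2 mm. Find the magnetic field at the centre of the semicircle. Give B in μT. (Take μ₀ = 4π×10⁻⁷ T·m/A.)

The semicircular arc contributes B_arc = μ₀I·π/(4πR) = μ₀I/(4R) = 1.24×10⁻⁵ T.
Each semi-infinite lead is at perpendicular distance R = 0.0282 m from the centre, with the perpendicular foot at its near end, so it contributes μ₀I/(4πR); both point the same way, together 7.87×10⁻⁶ T.
Arc and leads all point the same direction: B = 1.24×10⁻⁵ + 7.87×10⁻⁶ = 2.02×10⁻⁵ T.

B ≈ 20.2 μT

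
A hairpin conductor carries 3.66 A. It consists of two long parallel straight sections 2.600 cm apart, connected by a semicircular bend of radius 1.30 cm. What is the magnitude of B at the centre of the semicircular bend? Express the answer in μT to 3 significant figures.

The semicircular arc contributes B_arc = μ₀I·π/(4πR) = μ₀I/(4R) = 8.84×10⁻⁵ T.
Each semi-infinite lead is at perpendicular distance R = 0.013 m from the centre, with the perpendicular foot at its near end, so it contributes μ₀I/(4πR); both point the same way, together 5.63×10⁻⁵ T.
Arc and leads all point the same direction: B = 8.84×10⁻⁵ + 5.63×10⁻⁵ = 1.45×10⁻⁴ T.

B ≈ 145 μT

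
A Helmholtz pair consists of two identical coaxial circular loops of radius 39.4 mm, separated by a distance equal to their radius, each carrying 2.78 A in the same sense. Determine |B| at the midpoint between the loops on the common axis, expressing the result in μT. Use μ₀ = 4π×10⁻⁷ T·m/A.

Each loop contributes B = μ₀IR²/[2(R²+z²)^(3/2)] on the axis, with z measured from that loop.
Loop 1 (z = 0.0197 m): B₁ = 3.17×10⁻⁵ T. Loop 2 (z = 0.0197 m): B₂ = 3.17×10⁻⁵ T.
The fields add: B = B₁ + B₂ = 6.34×10⁻⁵ T.

B ≈ 63.4 μT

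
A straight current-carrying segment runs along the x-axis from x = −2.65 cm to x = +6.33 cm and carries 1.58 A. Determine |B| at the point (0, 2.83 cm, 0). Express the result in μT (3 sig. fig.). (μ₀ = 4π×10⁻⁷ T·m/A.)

B ≈ 8.91 μT

For a finite straight segment, B = (μ₀I/4πd)(sinθ₁ + sinθ₂), where θ₁, θ₂ are the angles from the perpendicular to each end.
The perpendicular distance is d = 0.0283 m; the end-offsets along the wire are a = 0.0265 m and b = 0.0633 m.
sinθ₁ = 0.0265/√(0.0265²+0.0283²) = 0.6835; sinθ₂ = 0.0633/√(0.0633²+0.0283²) = 0.9129.
B = (4π×10⁻⁷ × 1.58) / (4π × 0.0283) × (0.6835 + 0.9129) = 8.91×10⁻⁶ T.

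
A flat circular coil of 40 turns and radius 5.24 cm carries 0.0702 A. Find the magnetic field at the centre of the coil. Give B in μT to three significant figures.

For an N-turn flat coil, B = Nμ₀I/(2R) with R = 0.0524 m.
B = 40 × 8.42×10⁻⁷ T = 3.37×10⁻⁵ T.

B ≈ 33.7 μT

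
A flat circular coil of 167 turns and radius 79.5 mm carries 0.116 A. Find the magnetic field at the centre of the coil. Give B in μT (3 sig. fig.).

For an N-turn flat coil, B = Nμ₀I/(2R) with R = 0.0795 m.
B = 167 × 9.17×10⁻⁷ T = 1.53×10⁻⁴ T.

B ≈ 153 μT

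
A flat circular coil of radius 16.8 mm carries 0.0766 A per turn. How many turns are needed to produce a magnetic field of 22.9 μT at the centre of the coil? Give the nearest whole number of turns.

N = 8

For an N-turn coil, B = Nμ₀I/(2R). A single turn gives B₁ = 2.86×10⁻⁶ T with R = 0.0168 m.
N = B/B₁ = 2.29×10⁻⁵ / 2.86×10⁻⁶ = 7.99.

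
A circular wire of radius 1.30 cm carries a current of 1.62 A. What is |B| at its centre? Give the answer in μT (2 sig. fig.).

B ≈ 78 μT

At the centre of a circular loop the Biot–Savart law gives B = μ₀I/(2R).
B = (4π×10⁻⁷ × 1.62) / (2 × 0.013) = 7.83×10⁻⁵ T.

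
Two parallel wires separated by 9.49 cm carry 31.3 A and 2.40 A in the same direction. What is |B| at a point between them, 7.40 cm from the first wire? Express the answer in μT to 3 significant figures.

Each long wire gives B = μ₀I/(2πd). Distances are d₁ = 0.074 m and d₂ = 0.0209 m.
B₁ = 8.46×10⁻⁵ T, B₂ = 2.30×10⁻⁵ T.
Between parallel currents the two contributions point in opposite directions, so they subtract. B = |B₁ − B₂| = |8.46×10⁻⁵ − 2.30×10⁻⁵| = 6.16×10⁻⁵ T.

B ≈ 61.6 μT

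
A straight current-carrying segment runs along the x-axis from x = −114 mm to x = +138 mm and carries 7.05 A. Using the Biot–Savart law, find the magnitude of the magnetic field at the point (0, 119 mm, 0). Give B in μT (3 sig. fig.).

B ≈ 8.58 μT

For a finite straight segment, B = (μ₀I/4πd)(sinθ₁ + sinθ₂), where θ₁, θ₂ are the angles from the perpendicular to each end.
The perpendicular distance is d = 0.119 m; the end-offsets along the wire are a = 0.114 m and b = 0.138 m.
sinθ₁ = 0.114/√(0.114²+0.119²) = 0.6918; sinθ₂ = 0.138/√(0.138²+0.119²) = 0.7573.
B = (4π×10⁻⁷ × 7.05) / (4π × 0.119) × (0.6918 + 0.7573) = 8.58×10⁻⁶ T.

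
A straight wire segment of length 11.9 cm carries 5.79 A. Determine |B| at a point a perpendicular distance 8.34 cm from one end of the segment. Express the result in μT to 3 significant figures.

For a finite straight segment, B = (μ₀I/4πd)(sinθ₁ + sinθ₂), where θ₁, θ₂ are the angles from the perpendicular to each end.
The perpendicular foot is at one end, so the two end-offsets along the wire are 0 and L = 0.119 m.
sinθ₁ = 0/√(0²+0.0834²) = 0.0000; sinθ₂ = 0.119/√(0.119²+0.0834²) = 0.8189.
B = (4π×10⁻⁷ × 5.79) / (4π × 0.0834) × (0.0000 + 0.8189) = 5.69×10⁻⁶ T.

B ≈ 5.69 μT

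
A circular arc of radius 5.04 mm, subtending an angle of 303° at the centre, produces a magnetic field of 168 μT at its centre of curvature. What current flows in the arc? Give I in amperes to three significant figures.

I ≈ 1.60 A

For a circular arc, B = μ₀Iφ/(4πR) with φ in radians; here φ = 5.288 rad.
So I = 4πRB/(μ₀φ) = 4π × 0.00504 × 1.68×10⁻⁴ / (4π×10⁻⁷ × 5.288) = 1.60 A.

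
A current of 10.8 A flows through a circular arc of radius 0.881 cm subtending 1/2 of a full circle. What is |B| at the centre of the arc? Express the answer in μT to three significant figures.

The Biot–Savart field of a circular arc at its centre is B = μ₀Iφ/(4πR), with φ = 3.142 rad.
B = (4π×10⁻⁷ × 10.8 × 3.142) / (4π × 0.00881) = 3.85×10⁻⁴ T.

B ≈ 385 μT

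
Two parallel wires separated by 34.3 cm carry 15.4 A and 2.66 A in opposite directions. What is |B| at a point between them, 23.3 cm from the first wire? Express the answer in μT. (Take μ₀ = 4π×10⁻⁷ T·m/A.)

Each long wire gives B = μ₀I/(2πd). Distances are d₁ = 0.233 m and d₂ = 0.11 m.
B₁ = 1.32×10⁻⁵ T, B₂ = 4.84×10⁻⁶ T.
Between antiparallel currents both contributions point the same way, so they add. B = B₁ + B₂ = 1.32×10⁻⁵ + 4.84×10⁻⁶ = 1.81×10⁻⁵ T.

B ≈ 18.1 μT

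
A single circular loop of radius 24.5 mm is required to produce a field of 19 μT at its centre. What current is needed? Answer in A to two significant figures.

I ≈ 0.74 A

At the centre of a circular loop B = μ₀I/(2R), so I = 2RB/μ₀.
With R = 0.0245 m, I = 2 × 0.0245 × 1.90×10⁻⁵ / (4π×10⁻⁷) = 0.741 A.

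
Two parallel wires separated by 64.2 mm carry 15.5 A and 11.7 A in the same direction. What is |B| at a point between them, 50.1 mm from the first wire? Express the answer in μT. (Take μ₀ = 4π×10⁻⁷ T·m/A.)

Each long wire gives B = μ₀I/(2πd). Distances are d₁ = 0.0501 m and d₂ = 0.0141 m.
B₁ = 6.19×10⁻⁵ T, B₂ = 1.66×10⁻⁴ T.
Between parallel currents the two contributions point in opposite directions, so they subtract. B = |B₁ − B₂| = |6.19×10⁻⁵ − 1.66×10⁻⁴| = 1.04×10⁻⁴ T.

B ≈ 104 μT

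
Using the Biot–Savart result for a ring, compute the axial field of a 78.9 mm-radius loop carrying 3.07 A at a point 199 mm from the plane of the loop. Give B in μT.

On the axis of a circular loop, B = μ₀IR² / [2(R²+z²)^(3/2)].
R² + z² = (0.0789)² + (0.199)² = 0.04583 m², and (R²+z²)^(3/2) = 9.81×10⁻³ m³.
B = (4π×10⁻⁷ × 3.07 × 0.006225) / (2 × 9.81×10⁻³) = 1.22×10⁻⁶ T.

B ≈ 1.22 μT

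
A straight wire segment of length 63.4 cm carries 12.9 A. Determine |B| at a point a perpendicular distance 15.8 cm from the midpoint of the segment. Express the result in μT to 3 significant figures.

For a finite straight segment, B = (μ₀I/4πd)(sinθ₁ + sinθ₂), where θ₁, θ₂ are the angles from the perpendicular to each end.
The perpendicular from the point meets the wire at its midpoint, so each end is L/2 = 0.317 m away along the wire.
sinθ₁ = 0.317/√(0.317²+0.158²) = 0.8950; sinθ₂ = 0.317/√(0.317²+0.158²) = 0.8950.
B = (4π×10⁻⁷ × 12.9) / (4π × 0.158) × (0.8950 + 0.8950) = 1.46×10⁻⁵ T.

B ≈ 14.6 μT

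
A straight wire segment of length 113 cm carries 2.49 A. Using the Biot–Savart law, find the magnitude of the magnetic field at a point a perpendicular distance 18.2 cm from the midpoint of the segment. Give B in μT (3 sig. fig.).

For a finite straight segment, B = (μ₀I/4πd)(sinθ₁ + sinθ₂), where θ₁, θ₂ are the angles from the perpendicular to each end.
The perpendicular from the point meets the wire at its midpoint, so each end is L/2 = 0.565 m away along the wire.
sinθ₁ = 0.565/√(0.565²+0.182²) = 0.9518; sinθ₂ = 0.565/√(0.565²+0.182²) = 0.9518.
B = (4π×10⁻⁷ × 2.49) / (4π × 0.182) × (0.9518 + 0.9518) = 2.60×10⁻⁶ T.

B ≈ 2.60 μT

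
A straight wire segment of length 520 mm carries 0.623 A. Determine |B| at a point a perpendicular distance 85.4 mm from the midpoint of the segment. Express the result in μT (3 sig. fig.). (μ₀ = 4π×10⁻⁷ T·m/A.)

For a finite straight segment, B = (μ₀I/4πd)(sinθ₁ + sinθ₂), where θ₁, θ₂ are the angles from the perpendicular to each end.
The perpendicular from the point meets the wire at its midpoint, so each end is L/2 = 0.26 m away along the wire.
sinθ₁ = 0.26/√(0.26²+0.0854²) = 0.9501; sinθ₂ = 0.26/√(0.26²+0.0854²) = 0.9501.
B = (4π×10⁻⁷ × 0.623) / (4π × 0.0854) × (0.9501 + 0.9501) = 1.39×10⁻⁶ T.

B ≈ 1.39 μT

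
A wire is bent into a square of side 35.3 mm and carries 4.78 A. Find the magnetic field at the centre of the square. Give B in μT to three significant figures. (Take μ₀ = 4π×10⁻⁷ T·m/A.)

B ≈ 153 μT

Each side is a finite straight segment at perpendicular distance d = a/(2 tan(π/4)) = 0.01765 m from the centre, with end-angles ±π/4.
One side contributes B₁ = (μ₀I/4πd)·2 sin(π/4) = 3.83×10⁻⁵ T.
All 4 sides add in the same direction: B = 4 × 3.83×10⁻⁵ = 1.53×10⁻⁴ T.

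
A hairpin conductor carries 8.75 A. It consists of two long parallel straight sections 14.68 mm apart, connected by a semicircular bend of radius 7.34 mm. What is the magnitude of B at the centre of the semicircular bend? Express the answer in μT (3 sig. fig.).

B ≈ 613 μT

The semicircular arc contributes B_arc = μ₀I·π/(4πR) = μ₀I/(4R) = 3.75×10⁻⁴ T.
Each semi-infinite lead is at perpendicular distance R = 0.00734 m from the centre, with the perpendicular foot at its near end, so it contributes μ₀I/(4πR); both point the same way, together 2.38×10⁻⁴ T.
Arc and leads all point the same direction: B = 3.75×10⁻⁴ + 2.38×10⁻⁴ = 6.13×10⁻⁴ T.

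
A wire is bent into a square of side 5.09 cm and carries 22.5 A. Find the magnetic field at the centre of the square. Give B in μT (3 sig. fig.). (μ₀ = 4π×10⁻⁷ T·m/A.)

B ≈ 500 μT

Each side is a finite straight segment at perpendicular distance d = a/(2 tan(π/4)) = 0.02545 m from the centre, with end-angles ±π/4.
One side contributes B₁ = (μ₀I/4πd)·2 sin(π/4) = 1.25×10⁻⁴ T.
All 4 sides add in the same direction: B = 4 × 1.25×10⁻⁴ = 5.00×10⁻⁴ T.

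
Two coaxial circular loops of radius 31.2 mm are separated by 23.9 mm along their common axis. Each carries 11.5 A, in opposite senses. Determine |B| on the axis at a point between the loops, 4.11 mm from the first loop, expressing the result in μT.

B ≈ 86.2 μT

Each loop contributes B = μ₀IR²/[2(R²+z²)^(3/2)] on the axis, with z measured from that loop.
Loop 1 (z = 0.00411 m): B₁ = 2.26×10⁻⁴ T. Loop 2 (z = 0.01979 m): B₂ = 1.39×10⁻⁴ T.
The fields oppose: B = |B₁ − B₂| = 8.62×10⁻⁵ T.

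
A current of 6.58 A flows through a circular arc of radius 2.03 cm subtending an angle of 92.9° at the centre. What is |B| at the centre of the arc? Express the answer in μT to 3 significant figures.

B ≈ 52.6 μT

The Biot–Savart field of a circular arc at its centre is B = μ₀Iφ/(4πR), with φ = 1.621 rad.
B = (4π×10⁻⁷ × 6.58 × 1.621) / (4π × 0.0203) = 5.26×10⁻⁵ T.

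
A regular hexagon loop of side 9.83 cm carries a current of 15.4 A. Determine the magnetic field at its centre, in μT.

B ≈ 109 μT

Each side is a finite straight segment at perpendicular distance d = a/(2 tan(π/6)) = 0.08513 m from the centre, with end-angles ±π/6.
One side contributes B₁ = (μ₀I/4πd)·2 sin(π/6) = 1.81×10⁻⁵ T.
All 6 sides add in the same direction: B = 6 × 1.81×10⁻⁵ = 1.09×10⁻⁴ T.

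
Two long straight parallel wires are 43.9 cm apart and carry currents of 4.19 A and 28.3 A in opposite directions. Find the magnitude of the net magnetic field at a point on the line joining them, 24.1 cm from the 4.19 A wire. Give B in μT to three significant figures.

Each long wire gives B = μ₀I/(2πd). Distances are d₁ = 0.241 m and d₂ = 0.198 m.
B₁ = 3.48×10⁻⁶ T, B₂ = 2.86×10⁻⁵ T.
Between antiparallel currents both contributions point the same way, so they add. B = B₁ + B₂ = 3.48×10⁻⁶ + 2.86×10⁻⁵ = 3.21×10⁻⁵ T.

B ≈ 32.1 μT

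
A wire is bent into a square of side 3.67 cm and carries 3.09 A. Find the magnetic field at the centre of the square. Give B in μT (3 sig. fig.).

B ≈ 95.3 μT

Each side is a finite straight segment at perpendicular distance d = a/(2 tan(π/4)) = 0.01835 m from the centre, with end-angles ±π/4.
One side contributes B₁ = (μ₀I/4πd)·2 sin(π/4) = 2.38×10⁻⁵ T.
All 4 sides add in the same direction: B = 4 × 2.38×10⁻⁵ = 9.53×10⁻⁵ T.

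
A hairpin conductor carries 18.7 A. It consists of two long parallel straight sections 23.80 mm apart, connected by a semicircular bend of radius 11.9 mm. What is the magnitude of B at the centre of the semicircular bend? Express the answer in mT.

The semicircular arc contributes B_arc = μ₀I·π/(4πR) = μ₀I/(4R) = 4.94×10⁻⁴ T.
Each semi-infinite lead is at perpendicular distance R = 0.0119 m from the centre, with the perpendicular foot at its near end, so it contributes μ₀I/(4πR); both point the same way, together 3.14×10⁻⁴ T.
Arc and leads all point the same direction: B = 4.94×10⁻⁴ + 3.14×10⁻⁴ = 8.08×10⁻⁴ T.

B ≈ 0.808 mT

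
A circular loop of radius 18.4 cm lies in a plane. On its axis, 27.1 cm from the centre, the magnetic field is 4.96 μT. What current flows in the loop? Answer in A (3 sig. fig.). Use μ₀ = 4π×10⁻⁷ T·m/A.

On the axis of a loop, B = μ₀IR²/[2(R²+z²)^(3/2)], so I = 2B(R²+z²)^(3/2)/(μ₀R²).
R² + z² = 0.03386 + 0.07344 = 0.1073 m²; raised to 3/2 gives 3.51×10⁻² m³.
I = 2 × 4.96×10⁻⁶ × 3.51×10⁻² / (1.26×10⁻⁶ × 0.03386) = 8.19 A.

I ≈ 8.19 A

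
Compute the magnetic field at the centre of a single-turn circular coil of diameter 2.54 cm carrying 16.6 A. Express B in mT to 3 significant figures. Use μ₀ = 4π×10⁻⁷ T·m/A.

At the centre of a circular loop the Biot–Savart law gives B = μ₀I/(2R) (so R = 0.0127 m).
B = (4π×10⁻⁷ × 16.6) / (2 × 0.0127) = 8.21×10⁻⁴ T.

B ≈ 0.821 mT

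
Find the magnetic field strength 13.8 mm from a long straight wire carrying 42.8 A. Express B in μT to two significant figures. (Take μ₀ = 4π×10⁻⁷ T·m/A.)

B ≈ 620 μT

For an infinitely long straight wire, B = μ₀I/(2πd).
B = (4π×10⁻⁷ × 42.8) / (2π × 0.0138) = 6.20×10⁻⁴ T.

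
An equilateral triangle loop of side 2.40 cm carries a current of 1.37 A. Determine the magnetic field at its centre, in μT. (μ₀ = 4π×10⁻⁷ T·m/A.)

Each side is a finite straight segment at perpendicular distance d = a/(2 tan(π/3)) = 0.006928 m from the centre, with end-angles ±π/3.
One side contributes B₁ = (μ₀I/4πd)·2 sin(π/3) = 3.42×10⁻⁵ T.
All 3 sides add in the same direction: B = 3 × 3.42×10⁻⁵ = 1.03×10⁻⁴ T.

B ≈ 103 μT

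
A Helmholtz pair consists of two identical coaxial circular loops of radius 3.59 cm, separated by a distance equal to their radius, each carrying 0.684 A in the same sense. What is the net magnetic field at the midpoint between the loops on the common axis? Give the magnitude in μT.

Each loop contributes B = μ₀IR²/[2(R²+z²)^(3/2)] on the axis, with z measured from that loop.
Loop 1 (z = 0.01795 m): B₁ = 8.57×10⁻⁶ T. Loop 2 (z = 0.01795 m): B₂ = 8.57×10⁻⁶ T.
The fields add: B = B₁ + B₂ = 1.71×10⁻⁵ T.

B ≈ 17.1 μT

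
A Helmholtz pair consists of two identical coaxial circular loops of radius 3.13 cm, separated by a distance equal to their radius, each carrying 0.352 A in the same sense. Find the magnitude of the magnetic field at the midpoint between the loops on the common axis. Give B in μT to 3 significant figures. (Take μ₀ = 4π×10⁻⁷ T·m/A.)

B ≈ 10.1 μT

Each loop contributes B = μ₀IR²/[2(R²+z²)^(3/2)] on the axis, with z measured from that loop.
Loop 1 (z = 0.01565 m): B₁ = 5.06×10⁻⁶ T. Loop 2 (z = 0.01565 m): B₂ = 5.06×10⁻⁶ T.
The fields add: B = B₁ + B₂ = 1.01×10⁻⁵ T.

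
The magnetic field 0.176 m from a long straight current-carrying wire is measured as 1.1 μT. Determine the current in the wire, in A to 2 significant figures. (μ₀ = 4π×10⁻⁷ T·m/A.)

For a long straight wire B = μ₀I/(2πd), so I = 2πdB/μ₀.
I = 2π × 0.176 × 1.10×10⁻⁶ / (4π×10⁻⁷) = 0.968 A.

I ≈ 0.97 A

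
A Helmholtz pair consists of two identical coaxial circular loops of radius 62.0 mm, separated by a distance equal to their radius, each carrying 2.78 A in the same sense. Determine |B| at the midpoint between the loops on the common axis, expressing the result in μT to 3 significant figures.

B ≈ 40.3 μT

Each loop contributes B = μ₀IR²/[2(R²+z²)^(3/2)] on the axis, with z measured from that loop.
Loop 1 (z = 0.031 m): B₁ = 2.02×10⁻⁵ T. Loop 2 (z = 0.031 m): B₂ = 2.02×10⁻⁵ T.
The fields add: B = B₁ + B₂ = 4.03×10⁻⁵ T.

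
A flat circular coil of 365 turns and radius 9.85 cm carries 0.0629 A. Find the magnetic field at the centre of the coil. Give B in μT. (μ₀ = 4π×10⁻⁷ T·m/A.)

B ≈ 146 μT

For an N-turn flat coil, B = Nμ₀I/(2R) with R = 0.0985 m.
B = 365 × 4.01×10⁻⁷ T = 1.46×10⁻⁴ T.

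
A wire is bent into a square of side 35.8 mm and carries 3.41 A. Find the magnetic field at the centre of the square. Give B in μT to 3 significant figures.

Each side is a finite straight segment at perpendicular distance d = a/(2 tan(π/4)) = 0.0179 m from the centre, with end-angles ±π/4.
One side contributes B₁ = (μ₀I/4πd)·2 sin(π/4) = 2.69×10⁻⁵ T.
All 4 sides add in the same direction: B = 4 × 2.69×10⁻⁵ = 1.08×10⁻⁴ T.

B ≈ 108 μT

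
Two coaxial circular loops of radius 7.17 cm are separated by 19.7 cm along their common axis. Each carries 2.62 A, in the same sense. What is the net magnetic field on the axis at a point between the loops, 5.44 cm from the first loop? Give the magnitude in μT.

B ≈ 13.7 μT

Each loop contributes B = μ₀IR²/[2(R²+z²)^(3/2)] on the axis, with z measured from that loop.
Loop 1 (z = 0.0544 m): B₁ = 1.16×10⁻⁵ T. Loop 2 (z = 0.1426 m): B₂ = 2.08×10⁻⁶ T.
The fields add: B = B₁ + B₂ = 1.37×10⁻⁵ T.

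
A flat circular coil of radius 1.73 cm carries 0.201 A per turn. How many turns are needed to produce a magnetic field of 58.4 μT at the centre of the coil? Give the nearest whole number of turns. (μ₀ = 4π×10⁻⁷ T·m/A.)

N = 8

For an N-turn coil, B = Nμ₀I/(2R). A single turn gives B₁ = 7.30×10⁻⁶ T with R = 0.0173 m.
N = B/B₁ = 5.84×10⁻⁵ / 7.30×10⁻⁶ = 8.00.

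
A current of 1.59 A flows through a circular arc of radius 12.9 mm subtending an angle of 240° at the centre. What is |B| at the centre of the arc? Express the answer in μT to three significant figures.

B ≈ 51.6 μT

The Biot–Savart field of a circular arc at its centre is B = μ₀Iφ/(4πR), with φ = 4.189 rad.
B = (4π×10⁻⁷ × 1.59 × 4.189) / (4π × 0.0129) = 5.16×10⁻⁵ T.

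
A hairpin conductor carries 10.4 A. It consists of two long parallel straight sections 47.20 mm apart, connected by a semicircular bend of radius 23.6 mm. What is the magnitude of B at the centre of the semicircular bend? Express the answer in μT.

The semicircular arc contributes B_arc = μ₀I·π/(4πR) = μ₀I/(4R) = 1.38×10⁻⁴ T.
Each semi-infinite lead is at perpendicular distance R = 0.0236 m from the centre, with the perpendicular foot at its near end, so it contributes μ₀I/(4πR); both point the same way, together 8.81×10⁻⁵ T.
Arc and leads all point the same direction: B = 1.38×10⁻⁴ + 8.81×10⁻⁵ = 2.27×10⁻⁴ T.

B ≈ 227 μT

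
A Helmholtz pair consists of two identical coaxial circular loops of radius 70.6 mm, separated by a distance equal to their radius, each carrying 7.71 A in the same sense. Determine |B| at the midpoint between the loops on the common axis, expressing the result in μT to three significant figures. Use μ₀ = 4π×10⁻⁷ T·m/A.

B ≈ 98.2 μT

Each loop contributes B = μ₀IR²/[2(R²+z²)^(3/2)] on the axis, with z measured from that loop.
Loop 1 (z = 0.0353 m): B₁ = 4.91×10⁻⁵ T. Loop 2 (z = 0.0353 m): B₂ = 4.91×10⁻⁵ T.
The fields add: B = B₁ + B₂ = 9.82×10⁻⁵ T.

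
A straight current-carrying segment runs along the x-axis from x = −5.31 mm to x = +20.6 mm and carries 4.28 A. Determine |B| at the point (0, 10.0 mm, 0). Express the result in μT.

For a finite straight segment, B = (μ₀I/4πd)(sinθ₁ + sinθ₂), where θ₁, θ₂ are the angles from the perpendicular to each end.
The perpendicular distance is d = 0.01 m; the end-offsets along the wire are a = 0.00531 m and b = 0.0206 m.
sinθ₁ = 0.00531/√(0.00531²+0.01²) = 0.4690; sinθ₂ = 0.0206/√(0.0206²+0.01²) = 0.8996.
B = (4π×10⁻⁷ × 4.28) / (4π × 0.01) × (0.4690 + 0.8996) = 5.86×10⁻⁵ T.

B ≈ 58.6 μT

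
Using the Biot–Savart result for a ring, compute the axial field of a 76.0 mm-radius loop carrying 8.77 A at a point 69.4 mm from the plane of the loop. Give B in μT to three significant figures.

On the axis of a circular loop, B = μ₀IR² / [2(R²+z²)^(3/2)].
R² + z² = (0.076)² + (0.0694)² = 0.01059 m², and (R²+z²)^(3/2) = 1.09×10⁻³ m³.
B = (4π×10⁻⁷ × 8.77 × 0.005776) / (2 × 1.09×10⁻³) = 2.92×10⁻⁵ T.

B ≈ 29.2 μT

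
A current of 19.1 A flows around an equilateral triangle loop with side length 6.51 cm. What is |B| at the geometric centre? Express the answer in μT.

B ≈ 528 μT

Each side is a finite straight segment at perpendicular distance d = a/(2 tan(π/3)) = 0.01879 m from the centre, with end-angles ±π/3.
One side contributes B₁ = (μ₀I/4πd)·2 sin(π/3) = 1.76×10⁻⁴ T.
All 3 sides add in the same direction: B = 3 × 1.76×10⁻⁴ = 5.28×10⁻⁴ T.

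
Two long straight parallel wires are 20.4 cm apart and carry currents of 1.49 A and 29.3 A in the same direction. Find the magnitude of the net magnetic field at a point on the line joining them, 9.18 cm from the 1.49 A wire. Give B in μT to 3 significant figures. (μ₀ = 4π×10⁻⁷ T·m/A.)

B ≈ 49.0 μT

Each long wire gives B = μ₀I/(2πd). Distances are d₁ = 0.0918 m and d₂ = 0.1122 m.
B₁ = 3.25×10⁻⁶ T, B₂ = 5.22×10⁻⁵ T.
Between parallel currents the two contributions point in opposite directions, so they subtract. B = |B₁ − B₂| = |3.25×10⁻⁶ − 5.22×10⁻⁵| = 4.90×10⁻⁵ T.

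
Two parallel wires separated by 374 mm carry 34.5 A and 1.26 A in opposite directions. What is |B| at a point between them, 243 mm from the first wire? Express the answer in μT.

Each long wire gives B = μ₀I/(2πd). Distances are d₁ = 0.243 m and d₂ = 0.131 m.
B₁ = 2.84×10⁻⁵ T, B₂ = 1.92×10⁻⁶ T.
Between antiparallel currents both contributions point the same way, so they add. B = B₁ + B₂ = 2.84×10⁻⁵ + 1.92×10⁻⁶ = 3.03×10⁻⁵ T.

B ≈ 30.3 μT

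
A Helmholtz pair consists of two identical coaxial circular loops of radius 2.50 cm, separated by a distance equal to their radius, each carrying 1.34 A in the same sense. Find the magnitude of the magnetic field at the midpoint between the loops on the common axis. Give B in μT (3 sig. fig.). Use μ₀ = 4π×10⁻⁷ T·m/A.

B ≈ 48.2 μT

Each loop contributes B = μ₀IR²/[2(R²+z²)^(3/2)] on the axis, with z measured from that loop.
Loop 1 (z = 0.0125 m): B₁ = 2.41×10⁻⁵ T. Loop 2 (z = 0.0125 m): B₂ = 2.41×10⁻⁵ T.
The fields add: B = B₁ + B₂ = 4.82×10⁻⁵ T.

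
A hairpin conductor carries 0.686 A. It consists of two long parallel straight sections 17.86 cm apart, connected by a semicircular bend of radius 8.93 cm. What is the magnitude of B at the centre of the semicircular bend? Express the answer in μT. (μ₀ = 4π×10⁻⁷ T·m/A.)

B ≈ 3.95 μT

The semicircular arc contributes B_arc = μ₀I·π/(4πR) = μ₀I/(4R) = 2.41×10⁻⁶ T.
Each semi-infinite lead is at perpendicular distance R = 0.0893 m from the centre, with the perpendicular foot at its near end, so it contributes μ₀I/(4πR); both point the same way, together 1.54×10⁻⁶ T.
Arc and leads all point the same direction: B = 2.41×10⁻⁶ + 1.54×10⁻⁶ = 3.95×10⁻⁶ T.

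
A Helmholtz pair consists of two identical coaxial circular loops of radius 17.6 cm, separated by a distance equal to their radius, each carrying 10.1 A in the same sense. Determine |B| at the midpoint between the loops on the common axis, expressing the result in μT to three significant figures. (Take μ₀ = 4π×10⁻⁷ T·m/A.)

Each loop contributes B = μ₀IR²/[2(R²+z²)^(3/2)] on the axis, with z measured from that loop.
Loop 1 (z = 0.088 m): B₁ = 2.58×10⁻⁵ T. Loop 2 (z = 0.088 m): B₂ = 2.58×10⁻⁵ T.
The fields add: B = B₁ + B₂ = 5.16×10⁻⁵ T.

B ≈ 51.6 μT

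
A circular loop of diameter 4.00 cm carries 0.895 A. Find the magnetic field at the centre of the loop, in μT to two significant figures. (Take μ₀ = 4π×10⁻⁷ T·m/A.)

At the centre of a circular loop the Biot–Savart law gives B = μ₀I/(2R) (so R = 0.02 m).
B = (4π×10⁻⁷ × 0.895) / (2 × 0.02) = 2.81×10⁻⁵ T.

B ≈ 28 μT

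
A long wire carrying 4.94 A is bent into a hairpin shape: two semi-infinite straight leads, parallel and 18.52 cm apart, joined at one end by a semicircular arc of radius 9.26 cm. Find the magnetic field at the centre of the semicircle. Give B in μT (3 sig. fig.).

B ≈ 27.4 μT

The semicircular arc contributes B_arc = μ₀I·π/(4πR) = μ₀I/(4R) = 1.68×10⁻⁵ T.
Each semi-infinite lead is at perpendicular distance R = 0.0926 m from the centre, with the perpendicular foot at its near end, so it contributes μ₀I/(4πR); both point the same way, together 1.07×10⁻⁵ T.
Arc and leads all point the same direction: B = 1.68×10⁻⁵ + 1.07×10⁻⁵ = 2.74×10⁻⁵ T.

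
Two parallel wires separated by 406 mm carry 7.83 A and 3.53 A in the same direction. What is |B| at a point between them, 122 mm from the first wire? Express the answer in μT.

Each long wire gives B = μ₀I/(2πd). Distances are d₁ = 0.122 m and d₂ = 0.284 m.
B₁ = 1.28×10⁻⁵ T, B₂ = 2.49×10⁻⁶ T.
Between parallel currents the two contributions point in opposite directions, so they subtract. B = |B₁ − B₂| = |1.28×10⁻⁵ − 2.49×10⁻⁶| = 1.04×10⁻⁵ T.

B ≈ 10.4 μT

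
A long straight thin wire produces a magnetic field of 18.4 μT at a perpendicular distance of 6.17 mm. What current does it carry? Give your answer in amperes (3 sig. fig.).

I ≈ 0.568 A

For a long straight wire B = μ₀I/(2πd), so I = 2πdB/μ₀.
I = 2π × 0.00617 × 1.84×10⁻⁵ / (4π×10⁻⁷) = 0.568 A.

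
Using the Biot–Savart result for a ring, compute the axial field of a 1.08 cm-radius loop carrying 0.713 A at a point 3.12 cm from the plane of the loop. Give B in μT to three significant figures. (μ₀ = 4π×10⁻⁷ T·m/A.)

B ≈ 1.45 μT

On the axis of a circular loop, B = μ₀IR² / [2(R²+z²)^(3/2)].
R² + z² = (0.0108)² + (0.0312)² = 0.00109 m², and (R²+z²)^(3/2) = 3.60×10⁻⁵ m³.
B = (4π×10⁻⁷ × 0.713 × 0.0001166) / (2 × 3.60×10⁻⁵) = 1.45×10⁻⁶ T.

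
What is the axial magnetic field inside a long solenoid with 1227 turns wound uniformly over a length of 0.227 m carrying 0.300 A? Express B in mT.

B ≈ 2.04 mT

Inside a long solenoid, B = μ₀nI with n = 5405 turns/m.
B = 4π×10⁻⁷ × 5405 × 0.300 = 2.04×10⁻³ T.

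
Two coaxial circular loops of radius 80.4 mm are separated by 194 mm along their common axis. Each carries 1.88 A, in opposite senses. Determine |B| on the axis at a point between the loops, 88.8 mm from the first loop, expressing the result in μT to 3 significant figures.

Each loop contributes B = μ₀IR²/[2(R²+z²)^(3/2)] on the axis, with z measured from that loop.
Loop 1 (z = 0.0888 m): B₁ = 4.44×10⁻⁶ T. Loop 2 (z = 0.1052 m): B₂ = 3.29×10⁻⁶ T.
The fields oppose: B = |B₁ − B₂| = 1.15×10⁻⁶ T.

B ≈ 1.15 μT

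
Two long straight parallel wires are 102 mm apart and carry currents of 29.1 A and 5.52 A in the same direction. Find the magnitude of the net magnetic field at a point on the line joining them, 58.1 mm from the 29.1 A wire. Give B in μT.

B ≈ 75.0 μT

Each long wire gives B = μ₀I/(2πd). Distances are d₁ = 0.0581 m and d₂ = 0.0439 m.
B₁ = 1.00×10⁻⁴ T, B₂ = 2.51×10⁻⁵ T.
Between parallel currents the two contributions point in opposite directions, so they subtract. B = |B₁ − B₂| = |1.00×10⁻⁴ − 2.51×10⁻⁵| = 7.50×10⁻⁵ T.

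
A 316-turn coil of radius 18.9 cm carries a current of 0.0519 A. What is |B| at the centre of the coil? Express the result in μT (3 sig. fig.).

For an N-turn flat coil, B = Nμ₀I/(2R) with R = 0.189 m.
B = 316 × 1.73×10⁻⁷ T = 5.45×10⁻⁵ T.

B ≈ 54.5 μT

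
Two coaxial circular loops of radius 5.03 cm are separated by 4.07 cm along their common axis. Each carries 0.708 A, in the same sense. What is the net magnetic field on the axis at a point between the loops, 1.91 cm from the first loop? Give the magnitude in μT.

Each loop contributes B = μ₀IR²/[2(R²+z²)^(3/2)] on the axis, with z measured from that loop.
Loop 1 (z = 0.0191 m): B₁ = 7.23×10⁻⁶ T. Loop 2 (z = 0.0216 m): B₂ = 6.86×10⁻⁶ T.
The fields add: B = B₁ + B₂ = 1.41×10⁻⁵ T.

B ≈ 14.1 μT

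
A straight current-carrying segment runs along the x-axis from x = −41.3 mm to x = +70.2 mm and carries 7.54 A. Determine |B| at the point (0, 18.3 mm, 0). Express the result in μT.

B ≈ 77.5 μT

For a finite straight segment, B = (μ₀I/4πd)(sinθ₁ + sinθ₂), where θ₁, θ₂ are the angles from the perpendicular to each end.
The perpendicular distance is d = 0.0183 m; the end-offsets along the wire are a = 0.0413 m and b = 0.0702 m.
sinθ₁ = 0.0413/√(0.0413²+0.0183²) = 0.9143; sinθ₂ = 0.0702/√(0.0702²+0.0183²) = 0.9677.
B = (4π×10⁻⁷ × 7.54) / (4π × 0.0183) × (0.9143 + 0.9677) = 7.75×10⁻⁵ T.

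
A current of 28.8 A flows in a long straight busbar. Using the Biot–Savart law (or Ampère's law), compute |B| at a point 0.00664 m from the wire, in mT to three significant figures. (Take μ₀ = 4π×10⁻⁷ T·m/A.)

B ≈ 0.867 mT

For an infinitely long straight wire, B = μ₀I/(2πd).
B = (4π×10⁻⁷ × 28.8) / (2π × 0.00664) = 8.67×10⁻⁴ T.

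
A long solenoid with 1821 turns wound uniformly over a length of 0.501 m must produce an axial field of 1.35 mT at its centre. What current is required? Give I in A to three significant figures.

Inside a long solenoid B = μ₀nI with n = 3635 m⁻¹, so I = B/(μ₀n).
I = 1.35×10⁻³ / (4π×10⁻⁷ × 3635) = 0.296 A.

I ≈ 0.296 A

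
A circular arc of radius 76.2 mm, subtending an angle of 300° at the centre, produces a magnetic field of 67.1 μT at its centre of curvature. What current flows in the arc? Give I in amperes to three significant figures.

I ≈ 9.77 A

For a circular arc, B = μ₀Iφ/(4πR) with φ in radians; here φ = 5.236 rad.
So I = 4πRB/(μ₀φ) = 4π × 0.0762 × 6.71×10⁻⁵ / (4π×10⁻⁷ × 5.236) = 9.77 A.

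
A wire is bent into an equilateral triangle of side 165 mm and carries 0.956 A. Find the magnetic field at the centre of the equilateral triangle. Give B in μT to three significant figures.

B ≈ 10.4 μT

Each side is a finite straight segment at perpendicular distance d = a/(2 tan(π/3)) = 0.04763 m from the centre, with end-angles ±π/3.
One side contributes B₁ = (μ₀I/4πd)·2 sin(π/3) = 3.48×10⁻⁶ T.
All 3 sides add in the same direction: B = 3 × 3.48×10⁻⁶ = 1.04×10⁻⁵ T.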